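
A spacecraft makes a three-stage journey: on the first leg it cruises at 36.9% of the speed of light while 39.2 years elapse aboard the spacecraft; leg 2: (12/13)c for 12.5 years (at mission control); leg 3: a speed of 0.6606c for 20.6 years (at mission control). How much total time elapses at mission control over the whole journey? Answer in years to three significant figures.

Leg 1: β = 0.369; γ = 1/√(1 − 0.369²) = 1/√0.8638 = 1.076; Δt_1 = 1.076 × 39.2 = 42.18 years.
Leg 2: 12.5 years is already measured at mission control.
Leg 3: 20.6 years is already measured at mission control.
Total: 42.18 + 12.50 + 20.60 years.

Δt = 75.3 years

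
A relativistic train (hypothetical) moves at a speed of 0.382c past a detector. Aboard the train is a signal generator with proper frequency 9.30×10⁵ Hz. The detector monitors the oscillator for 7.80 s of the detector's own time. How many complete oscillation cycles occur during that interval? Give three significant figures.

γ = 1/√(1 − 0.382²) = 1/√0.8541 = 1.082
During 7.80 s of lab time, the oscillator's proper time advances by τ = Δt/γ = 7.80/1.082 = 7.208 s = 7.208×10⁰ s.
N = f × τ = 9.30×10⁵ × 7.208×10⁰ = 6.704×10⁶.

N = 6.70×10⁶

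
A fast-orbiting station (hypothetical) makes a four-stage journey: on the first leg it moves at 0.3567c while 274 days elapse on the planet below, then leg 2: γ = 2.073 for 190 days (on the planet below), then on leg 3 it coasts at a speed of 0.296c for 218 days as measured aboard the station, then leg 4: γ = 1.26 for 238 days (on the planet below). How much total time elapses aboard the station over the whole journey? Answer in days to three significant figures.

Leg 1: γ = 1/√(1 − 0.3567²) = 1/√0.8728 = 1.070; τ_1 = 274/1.070 = 256.0 days.
Leg 2: γ = 2.073; τ_2 = 190/2.073 = 91.65 days.
Leg 3: 218 days is already measured aboard the station.
Leg 4: γ = 1.26; τ_4 = 238/1.260 = 188.9 days.
Total: 256.0 + 91.65 + 218.0 + 188.9 days.

τ = 755 days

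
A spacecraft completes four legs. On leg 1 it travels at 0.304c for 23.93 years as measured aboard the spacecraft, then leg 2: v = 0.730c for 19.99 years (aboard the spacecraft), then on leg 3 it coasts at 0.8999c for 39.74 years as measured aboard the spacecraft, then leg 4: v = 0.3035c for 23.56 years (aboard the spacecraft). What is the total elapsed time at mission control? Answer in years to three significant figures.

Leg 1: γ = 1/√(1 − 0.304²) = 1/√0.9076 = 1.050; Δt_1 = 1.050 × 23.93 = 25.12 years.
Leg 2: γ = 1/√(1 − 0.730²) = 1/√0.4671 = 1.463; Δt_2 = 1.463 × 19.99 = 29.25 years.
Leg 3: γ = 1/√(1 − 0.8999²) = 1/√0.1902 = 2.293; Δt_3 = 2.293 × 39.74 = 91.13 years.
Leg 4: γ = 1/√(1 − 0.3035²) = 1/√0.9079 = 1.050; Δt_4 = 1.050 × 23.56 = 24.73 years.
Total: 25.12 + 29.25 + 91.13 + 24.73 years.

Δt = 170 years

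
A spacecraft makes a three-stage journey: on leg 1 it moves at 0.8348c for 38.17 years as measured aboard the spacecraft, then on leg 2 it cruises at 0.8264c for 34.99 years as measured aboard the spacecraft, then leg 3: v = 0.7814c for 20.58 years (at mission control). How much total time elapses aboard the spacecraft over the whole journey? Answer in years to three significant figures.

Leg 1: 38.17 years is already measured aboard the spacecraft.
Leg 2: 34.99 years is already measured aboard the spacecraft.
Leg 3: γ = 1/√(1 − 0.7814²) = 1/√0.3894 = 1.602; τ_3 = 20.58/1.602 = 12.84 years.
Total: 38.17 + 34.99 + 12.84 years.

τ = 86.0 years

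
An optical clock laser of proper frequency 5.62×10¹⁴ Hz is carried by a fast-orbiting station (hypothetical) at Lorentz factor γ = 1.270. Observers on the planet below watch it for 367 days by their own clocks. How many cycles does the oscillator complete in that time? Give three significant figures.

N = 1.40×10²²

γ = 1.270
During 367 days of lab time, the oscillator's proper time advances by τ = Δt/γ = 367/1.270 = 289.0 days = 2.497×10⁷ s.
N = f × τ = 5.62×10¹⁴ × 2.497×10⁷ = 1.403×10²².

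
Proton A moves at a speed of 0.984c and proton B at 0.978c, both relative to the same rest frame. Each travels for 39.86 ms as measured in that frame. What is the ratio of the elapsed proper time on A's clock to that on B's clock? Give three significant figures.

A: γ = 1/√(1 − 0.984²) = 1/√0.03174 = 5.613. B: γ = 1/√(1 − 0.978²) = 1/√0.04352 = 4.794.
τ_A/τ_B = γ_B/γ_A = 4.794/5.613 = 0.8541, so τ_A/τ_B = 0.8541.

τ_A/τ_B = 0.854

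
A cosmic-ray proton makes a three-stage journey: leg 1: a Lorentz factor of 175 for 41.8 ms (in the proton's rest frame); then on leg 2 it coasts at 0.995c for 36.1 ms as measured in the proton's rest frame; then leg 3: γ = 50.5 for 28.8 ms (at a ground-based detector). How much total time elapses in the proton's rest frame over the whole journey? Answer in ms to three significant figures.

Leg 1: 41.8 ms is already measured in the proton's rest frame.
Leg 2: 36.1 ms is already measured in the proton's rest frame.
Leg 3: γ = 50.5; τ_3 = 28.8/50.50 = 0.5703 ms.
Total: 41.80 + 36.10 + 0.5703 ms.

τ = 78.5 ms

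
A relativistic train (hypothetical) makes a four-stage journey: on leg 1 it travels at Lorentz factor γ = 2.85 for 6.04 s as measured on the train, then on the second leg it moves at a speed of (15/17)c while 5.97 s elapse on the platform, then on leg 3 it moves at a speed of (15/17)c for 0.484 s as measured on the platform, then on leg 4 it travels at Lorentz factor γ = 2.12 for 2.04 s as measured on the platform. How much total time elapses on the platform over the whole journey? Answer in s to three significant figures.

Leg 1: γ = 2.85; Δt_1 = 2.850 × 6.04 = 17.21 s.
Leg 2: 5.97 s is already measured on the platform.
Leg 3: 0.484 s is already measured on the platform.
Leg 4: 2.04 s is already measured on the platform.
Total: 17.21 + 5.970 + 0.4840 + 2.040 s.

Δt = 25.7 s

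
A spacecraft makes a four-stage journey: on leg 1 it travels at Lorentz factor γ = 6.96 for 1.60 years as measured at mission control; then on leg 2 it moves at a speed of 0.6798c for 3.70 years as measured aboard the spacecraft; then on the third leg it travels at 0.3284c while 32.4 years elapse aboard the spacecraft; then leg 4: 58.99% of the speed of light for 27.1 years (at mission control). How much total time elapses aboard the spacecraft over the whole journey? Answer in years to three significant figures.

τ = 58.2 years

Leg 1: γ = 6.96; τ_1 = 1.60/6.960 = 0.2299 years.
Leg 2: 3.70 years is already measured aboard the spacecraft.
Leg 3: 32.4 years is already measured aboard the spacecraft.
Leg 4: β = 0.5899; γ = 1/√(1 − 0.5899²) = 1/√0.6520 = 1.238; τ_4 = 27.1/1.238 = 21.88 years.
Total: 0.2299 + 3.700 + 32.40 + 21.88 years.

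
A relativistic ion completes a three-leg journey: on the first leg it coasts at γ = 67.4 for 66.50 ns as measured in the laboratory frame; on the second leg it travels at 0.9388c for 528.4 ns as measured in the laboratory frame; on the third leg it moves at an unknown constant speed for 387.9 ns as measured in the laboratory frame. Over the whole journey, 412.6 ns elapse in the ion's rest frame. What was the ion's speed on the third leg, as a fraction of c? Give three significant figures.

Leg 1: γ = 67.4; τ_1 = 66.50/67.40 = 0.9866 ns.
Leg 2: γ = 1/√(1 − 0.9388²) = 1/√0.1187 = 2.903; τ_2 = 528.4/2.903 = 182.0 ns.
Leg 3: speed unknown; τ_3 = 387.9/γ_3.
Total proper time: 0.9866 + 182.0 + τ_3 = 412.6, so τ_3 = 412.6 − 183.0 = 229.6 ns.
γ_3 = 387.9/229.6 = 1.689; β = √(1 − 1/γ²) = √0.6497.

β = 0.806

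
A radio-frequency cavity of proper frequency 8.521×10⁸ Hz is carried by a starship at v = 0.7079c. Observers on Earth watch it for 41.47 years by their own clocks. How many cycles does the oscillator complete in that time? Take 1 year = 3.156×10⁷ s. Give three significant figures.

N = 7.88×10¹⁷

γ = 1/√(1 − 0.7079²) = 1/√0.4989 = 1.416
During 41.47 years of lab time, the oscillator's proper time advances by τ = Δt/γ = 41.47/1.416 = 29.29 years = 9.244×10⁸ s.
N = f × τ = 8.521×10⁸ × 9.244×10⁸ = 7.877×10¹⁷.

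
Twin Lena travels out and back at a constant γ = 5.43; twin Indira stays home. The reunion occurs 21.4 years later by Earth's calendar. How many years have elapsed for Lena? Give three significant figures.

τ = 3.94 years

γ = 5.43
Lena's clock measures proper time along the trip: τ = Δt/γ = 21.4/5.430 years.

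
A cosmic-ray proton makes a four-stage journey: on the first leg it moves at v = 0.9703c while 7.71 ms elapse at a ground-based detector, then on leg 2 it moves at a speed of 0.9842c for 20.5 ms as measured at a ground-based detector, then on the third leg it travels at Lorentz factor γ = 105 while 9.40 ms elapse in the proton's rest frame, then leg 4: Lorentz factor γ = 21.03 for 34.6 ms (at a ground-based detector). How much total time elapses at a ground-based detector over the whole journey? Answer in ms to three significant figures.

Leg 1: 7.71 ms is already measured at a ground-based detector.
Leg 2: 20.5 ms is already measured at a ground-based detector.
Leg 3: γ = 105; Δt_3 = 105.0 × 9.40 = 987.0 ms.
Leg 4: 34.6 ms is already measured at a ground-based detector.
Total: 7.710 + 20.50 + 987.0 + 34.60 ms.

Δt = 1050 ms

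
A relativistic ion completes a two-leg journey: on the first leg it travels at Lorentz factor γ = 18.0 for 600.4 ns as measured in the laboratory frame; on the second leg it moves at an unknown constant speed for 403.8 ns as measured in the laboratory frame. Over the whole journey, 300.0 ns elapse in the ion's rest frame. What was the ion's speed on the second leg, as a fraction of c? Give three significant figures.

β = 0.751

Leg 1: γ = 18.0; τ_1 = 600.4/18.00 = 33.36 ns.
Leg 2: speed unknown; τ_2 = 403.8/γ_2.
Total proper time: 33.36 + τ_2 = 300.0, so τ_2 = 300.0 − 33.36 = 266.6 ns.
γ_2 = 403.8/266.6 = 1.514; β = √(1 − 1/γ²) = √0.5640.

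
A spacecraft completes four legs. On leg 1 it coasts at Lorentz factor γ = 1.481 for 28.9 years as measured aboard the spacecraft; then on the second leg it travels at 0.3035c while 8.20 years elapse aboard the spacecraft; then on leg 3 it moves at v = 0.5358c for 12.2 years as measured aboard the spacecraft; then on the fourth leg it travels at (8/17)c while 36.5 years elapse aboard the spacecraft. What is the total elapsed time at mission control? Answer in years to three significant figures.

Leg 1: γ = 1.481; Δt_1 = 1.481 × 28.9 = 42.80 years.
Leg 2: γ = 1/√(1 − 0.3035²) = 1/√0.9079 = 1.050; Δt_2 = 1.050 × 8.20 = 8.606 years.
Leg 3: γ = 1/√(1 − 0.5358²) = 1/√0.7129 = 1.184; Δt_3 = 1.184 × 12.2 = 14.45 years.
Leg 4: γ = 1/√(1 − (8/17)²) = 17/15 ≈ 1.133; Δt_4 = 1.133 × 36.5 = 41.37 years.
Total: 42.80 + 8.606 + 14.45 + 41.37 years.

Δt = 107 years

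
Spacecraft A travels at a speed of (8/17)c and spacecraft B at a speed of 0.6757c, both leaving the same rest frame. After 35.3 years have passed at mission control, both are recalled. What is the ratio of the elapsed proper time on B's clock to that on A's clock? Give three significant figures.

τ_B/τ_A = 0.835

A: γ = 1/√(1 − (8/17)²) = 17/15 ≈ 1.133. B: γ = 1/√(1 − 0.6757²) = 1/√0.5434 = 1.357.
τ_A/τ_B = γ_B/γ_A = 1.357/1.133 = 1.197, so τ_B/τ_A = 0.8355.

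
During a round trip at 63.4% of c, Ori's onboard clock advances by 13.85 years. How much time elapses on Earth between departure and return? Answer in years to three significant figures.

β = 0.634; γ = 1/√(1 − 0.634²) = 1/√0.5980 = 1.293
Earth-frame duration is the dilated interval: Δt = γτ = 1.293 × 13.85 years.

Δt = 17.9 years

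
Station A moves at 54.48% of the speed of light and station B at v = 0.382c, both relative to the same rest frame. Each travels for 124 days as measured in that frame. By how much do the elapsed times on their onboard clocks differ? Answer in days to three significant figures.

|τ_A − τ_B| = 10.6 days

A: β = 0.5448; γ = 1/√(1 − 0.5448²) = 1/√0.7032 = 1.193; τ_A = 124/1.193 = 104.0 days.
B: γ = 1/√(1 − 0.382²) = 1/√0.8541 = 1.082; τ_B = 124/1.082 = 114.6 days.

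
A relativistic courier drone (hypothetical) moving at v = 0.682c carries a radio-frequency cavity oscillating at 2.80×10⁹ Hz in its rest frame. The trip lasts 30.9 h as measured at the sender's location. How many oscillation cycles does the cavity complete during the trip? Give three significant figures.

γ = 1/√(1 − 0.682²) = 1/√0.5349 = 1.367
The oscillator's own cycle count is N = f × τ where τ is the proper time aboard the drone. τ = Δt/γ = 30.9/1.367 = 22.60 h = 8.136×10⁴ s.
N = 2.80×10⁹ × 8.136×10⁴ = 2.278×10¹⁴.

N = 2.28×10¹⁴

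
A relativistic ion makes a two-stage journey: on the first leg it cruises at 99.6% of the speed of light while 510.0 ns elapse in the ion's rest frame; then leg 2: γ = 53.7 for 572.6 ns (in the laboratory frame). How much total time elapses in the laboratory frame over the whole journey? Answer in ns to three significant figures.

Δt = 6280 ns

Leg 1: β = 0.996; γ = 1/√(1 − 0.996²) = 1/√0.007984 = 11.19; Δt_1 = 11.19 × 510.0 = 5708 ns.
Leg 2: 572.6 ns is already measured in the laboratory frame.
Total: 5708 + 572.6 ns.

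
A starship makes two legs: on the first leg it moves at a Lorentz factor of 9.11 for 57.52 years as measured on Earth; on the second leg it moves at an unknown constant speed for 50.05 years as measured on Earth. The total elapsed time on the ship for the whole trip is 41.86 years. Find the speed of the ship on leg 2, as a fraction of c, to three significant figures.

β = 0.704

Leg 1: γ = 9.11; τ_1 = 57.52/9.110 = 6.314 years.
Leg 2: speed unknown; τ_2 = 50.05/γ_2.
Total proper time: 6.314 + τ_2 = 41.86, so τ_2 = 41.86 − 6.314 = 35.55 years.
γ_2 = 50.05/35.55 = 1.408; β = √(1 − 1/γ²) = √0.4956.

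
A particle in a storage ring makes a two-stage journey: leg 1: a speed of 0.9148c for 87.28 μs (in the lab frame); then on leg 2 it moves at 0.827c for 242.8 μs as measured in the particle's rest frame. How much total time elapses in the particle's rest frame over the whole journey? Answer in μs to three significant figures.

τ = 278 μs

Leg 1: γ = 1/√(1 − 0.9148²) = 1/√0.1631 = 2.476; τ_1 = 87.28/2.476 = 35.25 μs.
Leg 2: 242.8 μs is already measured in the particle's rest frame.
Total: 35.25 + 242.8 μs.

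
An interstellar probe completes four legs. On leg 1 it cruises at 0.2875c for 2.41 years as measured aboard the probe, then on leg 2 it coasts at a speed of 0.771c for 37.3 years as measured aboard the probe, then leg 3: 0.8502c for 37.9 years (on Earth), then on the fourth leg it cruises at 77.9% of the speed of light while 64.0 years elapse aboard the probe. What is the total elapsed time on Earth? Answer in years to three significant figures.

Leg 1: γ = 1/√(1 − 0.2875²) = 1/√0.9173 = 1.044; Δt_1 = 1.044 × 2.41 = 2.516 years.
Leg 2: γ = 1/√(1 − 0.771²) = 1/√0.4056 = 1.570; Δt_2 = 1.570 × 37.3 = 58.57 years.
Leg 3: 37.9 years is already measured on Earth.
Leg 4: β = 0.779; γ = 1/√(1 − 0.779²) = 1/√0.3932 = 1.595; Δt_4 = 1.595 × 64.0 = 102.1 years.
Total: 2.516 + 58.57 + 37.90 + 102.1 years.

Δt = 201 years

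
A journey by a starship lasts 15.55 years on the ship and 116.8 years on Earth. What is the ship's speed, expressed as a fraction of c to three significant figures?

The proper time is measured on the ship (both events occur at the ship's location); Δt is measured on Earth. γ = Δt/τ = 116.8/15.55 = 7.511.
β = √(1 − 1/γ²) = √(1 − 0.01772) = √0.9823

β = 0.991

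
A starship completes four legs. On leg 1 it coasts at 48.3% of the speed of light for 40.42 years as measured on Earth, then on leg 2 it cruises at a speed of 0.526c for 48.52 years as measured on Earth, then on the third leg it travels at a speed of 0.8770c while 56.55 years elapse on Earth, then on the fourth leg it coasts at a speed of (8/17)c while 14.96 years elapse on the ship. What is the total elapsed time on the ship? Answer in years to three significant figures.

τ = 119 years

Leg 1: β = 0.483; γ = 1/√(1 − 0.483²) = 1/√0.7667 = 1.142; τ_1 = 40.42/1.142 = 35.39 years.
Leg 2: γ = 1/√(1 − 0.526²) = 1/√0.7233 = 1.176; τ_2 = 48.52/1.176 = 41.27 years.
Leg 3: γ = 1/√(1 − 0.8770²) = 1/√0.2309 = 2.081; τ_3 = 56.55/2.081 = 27.17 years.
Leg 4: 14.96 years is already measured on the ship.
Total: 35.39 + 41.27 + 27.17 + 14.96 years.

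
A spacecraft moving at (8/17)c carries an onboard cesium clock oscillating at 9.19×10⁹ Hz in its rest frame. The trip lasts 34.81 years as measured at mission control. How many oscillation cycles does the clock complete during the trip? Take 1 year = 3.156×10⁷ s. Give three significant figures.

N = 8.91×10¹⁸

γ = 1/√(1 − (8/17)²) = 17/15 ≈ 1.133
The oscillator's own cycle count is N = f × τ where τ is the proper time aboard the spacecraft. τ = Δt/γ = 34.81/1.133 = 30.71 years = 9.694×10⁸ s.
N = 9.19×10⁹ × 9.694×10⁸ = 8.908×10¹⁸.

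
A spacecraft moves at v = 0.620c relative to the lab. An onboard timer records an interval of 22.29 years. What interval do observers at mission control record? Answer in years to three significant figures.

Δt = 28.4 years

γ = 1/√(1 − 0.620²) = 1/√0.6156 = 1.275
The interval measured aboard the spacecraft is the proper time (both events occur at the same place in that frame); the lab-frame interval is Δt = γτ = 1.275 × 22.29 years.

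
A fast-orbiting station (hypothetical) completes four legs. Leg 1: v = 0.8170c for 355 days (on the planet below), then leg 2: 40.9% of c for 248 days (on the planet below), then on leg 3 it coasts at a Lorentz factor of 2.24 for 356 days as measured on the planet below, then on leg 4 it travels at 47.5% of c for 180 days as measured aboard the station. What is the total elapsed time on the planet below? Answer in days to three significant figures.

Leg 1: 355 days is already measured on the planet below.
Leg 2: 248 days is already measured on the planet below.
Leg 3: 356 days is already measured on the planet below.
Leg 4: β = 0.475; γ = 1/√(1 − 0.475²) = 1/√0.7744 = 1.136; Δt_4 = 1.136 × 180 = 204.5 days.
Total: 355.0 + 248.0 + 356.0 + 204.5 days.

Δt = 1160 days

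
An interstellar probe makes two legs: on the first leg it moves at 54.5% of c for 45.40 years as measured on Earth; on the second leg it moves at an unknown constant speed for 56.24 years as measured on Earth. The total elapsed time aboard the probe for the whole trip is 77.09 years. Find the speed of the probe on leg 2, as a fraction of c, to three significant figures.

β = 0.720

Leg 1: β = 0.545; γ = 1/√(1 − 0.545²) = 1/√0.7030 = 1.193; τ_1 = 45.40/1.193 = 38.06 years.
Leg 2: speed unknown; τ_2 = 56.24/γ_2.
Total proper time: 38.06 + τ_2 = 77.09, so τ_2 = 77.09 − 38.06 = 39.03 years.
γ_2 = 56.24/39.03 = 1.441; β = √(1 − 1/γ²) = √0.5185.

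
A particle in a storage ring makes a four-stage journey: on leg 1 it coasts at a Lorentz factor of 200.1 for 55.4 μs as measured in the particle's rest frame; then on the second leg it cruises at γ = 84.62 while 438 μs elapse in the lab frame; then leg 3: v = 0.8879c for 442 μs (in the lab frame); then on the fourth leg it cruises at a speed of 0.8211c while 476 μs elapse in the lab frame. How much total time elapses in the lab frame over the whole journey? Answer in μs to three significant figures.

Leg 1: γ = 200.1; Δt_1 = 200.1 × 55.4 = 1.109×10⁴ μs.
Leg 2: 438 μs is already measured in the lab frame.
Leg 3: 442 μs is already measured in the lab frame.
Leg 4: 476 μs is already measured in the lab frame.
Total: 1.109×10⁴ + 438.0 + 442.0 + 476.0 μs.

Δt = 1.24×10⁴ μs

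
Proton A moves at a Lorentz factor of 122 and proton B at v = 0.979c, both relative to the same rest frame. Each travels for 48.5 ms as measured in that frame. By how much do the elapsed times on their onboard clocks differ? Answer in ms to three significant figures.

A: γ = 122; τ_A = 48.5/122.0 = 0.3975 ms.
B: γ = 1/√(1 − 0.979²) = 1/√0.04156 = 4.905; τ_B = 48.5/4.905 = 9.887 ms.

|τ_A − τ_B| = 9.49 ms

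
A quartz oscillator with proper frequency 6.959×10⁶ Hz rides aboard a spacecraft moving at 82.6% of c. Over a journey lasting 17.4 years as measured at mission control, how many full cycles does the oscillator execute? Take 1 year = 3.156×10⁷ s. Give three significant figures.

N = 2.15×10¹⁵

β = 0.826; γ = 1/√(1 − 0.826²) = 1/√0.3177 = 1.774
The oscillator's own cycle count is N = f × τ where τ is the proper time aboard the spacecraft. τ = Δt/γ = 17.4/1.774 = 9.808 years = 3.095×10⁸ s.
N = 6.959×10⁶ × 3.095×10⁸ = 2.154×10¹⁵.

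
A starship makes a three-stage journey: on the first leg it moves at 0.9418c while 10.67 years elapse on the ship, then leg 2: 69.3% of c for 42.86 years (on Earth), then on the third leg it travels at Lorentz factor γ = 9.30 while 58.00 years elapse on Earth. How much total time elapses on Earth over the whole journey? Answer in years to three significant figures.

Leg 1: γ = 1/√(1 − 0.9418²) = 1/√0.1130 = 2.975; Δt_1 = 2.975 × 10.67 = 31.74 years.
Leg 2: 42.86 years is already measured on Earth.
Leg 3: 58.00 years is already measured on Earth.
Total: 31.74 + 42.86 + 58.00 years.

Δt = 133 years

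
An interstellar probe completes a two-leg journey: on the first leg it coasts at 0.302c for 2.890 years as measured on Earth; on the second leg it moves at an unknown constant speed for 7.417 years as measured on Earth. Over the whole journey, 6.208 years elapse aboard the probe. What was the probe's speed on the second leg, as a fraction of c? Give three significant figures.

β = 0.885

Leg 1: γ = 1/√(1 − 0.302²) = 1/√0.9088 = 1.049; τ_1 = 2.890/1.049 = 2.755 years.
Leg 2: speed unknown; τ_2 = 7.417/γ_2.
Total proper time: 2.755 + τ_2 = 6.208, so τ_2 = 6.208 − 2.755 = 3.453 years.
γ_2 = 7.417/3.453 = 2.148; β = √(1 − 1/γ²) = √0.7833.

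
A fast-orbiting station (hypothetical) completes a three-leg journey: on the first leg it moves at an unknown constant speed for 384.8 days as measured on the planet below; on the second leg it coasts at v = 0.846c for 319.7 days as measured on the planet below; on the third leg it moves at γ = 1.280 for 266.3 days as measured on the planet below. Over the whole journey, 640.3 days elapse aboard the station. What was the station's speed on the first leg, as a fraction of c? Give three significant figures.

β = 0.733

Leg 1: speed unknown; τ_1 = 384.8/γ_1.
Leg 2: γ = 1/√(1 − 0.846²) = 1/√0.2843 = 1.876; τ_2 = 319.7/1.876 = 170.5 days.
Leg 3: γ = 1.280; τ_3 = 266.3/1.280 = 208.0 days.
Total proper time: τ_1 + 170.5 + 208.0 = 640.3, so τ_1 = 640.3 − 378.5 = 261.8 days.
γ_1 = 384.8/261.8 = 1.470; β = √(1 − 1/γ²) = √0.5371.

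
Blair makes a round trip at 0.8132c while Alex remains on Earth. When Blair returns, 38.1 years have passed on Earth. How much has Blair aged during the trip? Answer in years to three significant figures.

γ = 1/√(1 − 0.8132²) = 1/√0.3387 = 1.718
Blair's clock measures proper time along the trip: τ = Δt/γ = 38.1/1.718 years.

τ = 22.2 years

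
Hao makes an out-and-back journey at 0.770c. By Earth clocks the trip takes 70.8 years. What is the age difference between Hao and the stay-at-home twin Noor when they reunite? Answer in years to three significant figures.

Δt − τ = 25.6 years

γ = 1/√(1 − 0.770²) = 1/√0.4071 = 1.567
Hao's elapsed proper time: τ = 70.8/1.567 = 45.17 years.
Age gap = Δt − τ = 70.8 − 45.17 years.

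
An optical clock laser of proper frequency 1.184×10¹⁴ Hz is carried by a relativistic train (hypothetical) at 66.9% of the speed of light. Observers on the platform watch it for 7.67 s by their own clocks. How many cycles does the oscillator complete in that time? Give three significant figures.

N = 6.75×10¹⁴

β = 0.669; γ = 1/√(1 − 0.669²) = 1/√0.5524 = 1.345
During 7.67 s of lab time, the oscillator's proper time advances by τ = Δt/γ = 7.67/1.345 = 5.701 s = 5.701×10⁰ s.
N = f × τ = 1.184×10¹⁴ × 5.701×10⁰ = 6.750×10¹⁴.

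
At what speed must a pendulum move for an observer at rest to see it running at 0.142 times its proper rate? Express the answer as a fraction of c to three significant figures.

Rate ratio = 1/γ, so γ = 1/0.142 = 7.042.
β = √(1 − 1/γ²) = √(1 − 0.142²) = √0.9798

β = 0.990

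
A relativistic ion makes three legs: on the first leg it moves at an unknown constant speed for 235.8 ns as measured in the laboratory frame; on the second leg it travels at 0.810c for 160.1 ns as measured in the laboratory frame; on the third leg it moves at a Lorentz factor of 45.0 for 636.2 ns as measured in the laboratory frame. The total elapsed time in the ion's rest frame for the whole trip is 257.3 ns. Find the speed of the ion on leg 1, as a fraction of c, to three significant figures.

β = 0.774

Leg 1: speed unknown; τ_1 = 235.8/γ_1.
Leg 2: γ = 1/√(1 − 0.810²) = 1/√0.3439 = 1.705; τ_2 = 160.1/1.705 = 93.89 ns.
Leg 3: γ = 45.0; τ_3 = 636.2/45.00 = 14.14 ns.
Total proper time: τ_1 + 93.89 + 14.14 = 257.3, so τ_1 = 257.3 − 108.0 = 149.3 ns.
γ_1 = 235.8/149.3 = 1.580; β = √(1 − 1/γ²) = √0.5992.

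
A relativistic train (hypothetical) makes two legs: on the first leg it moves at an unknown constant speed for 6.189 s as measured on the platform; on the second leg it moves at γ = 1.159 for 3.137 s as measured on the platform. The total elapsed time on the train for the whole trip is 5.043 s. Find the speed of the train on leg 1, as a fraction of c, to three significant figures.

Leg 1: speed unknown; τ_1 = 6.189/γ_1.
Leg 2: γ = 1.159; τ_2 = 3.137/1.159 = 2.707 s.
Total proper time: τ_1 + 2.707 = 5.043, so τ_1 = 5.043 − 2.707 = 2.336 s.
γ_1 = 6.189/2.336 = 2.649; β = √(1 − 1/γ²) = √0.8575.

β = 0.926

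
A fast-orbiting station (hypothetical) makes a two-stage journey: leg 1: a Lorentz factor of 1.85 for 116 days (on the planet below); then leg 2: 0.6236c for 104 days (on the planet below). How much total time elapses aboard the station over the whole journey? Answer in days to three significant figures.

τ = 144 days

Leg 1: γ = 1.85; τ_1 = 116/1.850 = 62.70 days.
Leg 2: γ = 1/√(1 − 0.6236²) = 1/√0.6111 = 1.279; τ_2 = 104/1.279 = 81.30 days.
Total: 62.70 + 81.30 days.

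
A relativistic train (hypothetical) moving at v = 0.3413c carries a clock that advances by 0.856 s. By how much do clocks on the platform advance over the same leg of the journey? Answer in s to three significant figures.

Δt = 0.911 s

γ = 1/√(1 − 0.3413²) = 1/√0.8835 = 1.064
The interval measured on the train is the proper time (both events occur at the same place in that frame); the lab-frame interval is Δt = γτ = 1.064 × 0.856 s.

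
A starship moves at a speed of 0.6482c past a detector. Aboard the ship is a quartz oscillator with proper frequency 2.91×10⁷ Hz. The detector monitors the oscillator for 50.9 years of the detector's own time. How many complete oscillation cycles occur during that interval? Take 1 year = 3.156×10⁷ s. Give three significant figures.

N = 3.56×10¹⁶

γ = 1/√(1 − 0.6482²) = 1/√0.5798 = 1.313
During 50.9 years of lab time, the oscillator's proper time advances by τ = Δt/γ = 50.9/1.313 = 38.76 years = 1.223×10⁹ s.
N = f × τ = 2.91×10⁷ × 1.223×10⁹ = 3.560×10¹⁶.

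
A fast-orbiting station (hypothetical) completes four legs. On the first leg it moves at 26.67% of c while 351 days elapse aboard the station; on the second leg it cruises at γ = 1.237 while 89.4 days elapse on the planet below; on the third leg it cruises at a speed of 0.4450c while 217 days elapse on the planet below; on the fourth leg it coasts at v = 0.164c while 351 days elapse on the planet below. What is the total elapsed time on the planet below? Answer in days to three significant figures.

Δt = 1020 days

Leg 1: β = 0.2667; γ = 1/√(1 − 0.2667²) = 1/√0.9289 = 1.038; Δt_1 = 1.038 × 351 = 364.2 days.
Leg 2: 89.4 days is already measured on the planet below.
Leg 3: 217 days is already measured on the planet below.
Leg 4: 351 days is already measured on the planet below.
Total: 364.2 + 89.40 + 217.0 + 351.0 days.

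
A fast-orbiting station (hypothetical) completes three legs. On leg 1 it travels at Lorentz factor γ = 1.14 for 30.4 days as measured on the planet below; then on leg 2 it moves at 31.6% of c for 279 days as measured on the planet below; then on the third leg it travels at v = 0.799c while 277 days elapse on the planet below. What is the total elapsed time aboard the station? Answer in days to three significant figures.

τ = 458 days

Leg 1: γ = 1.14; τ_1 = 30.4/1.140 = 26.67 days.
Leg 2: β = 0.316; γ = 1/√(1 − 0.316²) = 1/√0.9001 = 1.054; τ_2 = 279/1.054 = 264.7 days.
Leg 3: γ = 1/√(1 − 0.799²) = 1/√0.3616 = 1.663; τ_3 = 277/1.663 = 166.6 days.
Total: 26.67 + 264.7 + 166.6 days.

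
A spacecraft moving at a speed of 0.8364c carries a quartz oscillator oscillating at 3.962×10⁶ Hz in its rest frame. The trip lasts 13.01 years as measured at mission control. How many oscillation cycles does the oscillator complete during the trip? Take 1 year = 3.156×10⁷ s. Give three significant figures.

N = 8.92×10¹⁴

γ = 1/√(1 − 0.8364²) = 1/√0.3004 = 1.824
The oscillator's own cycle count is N = f × τ where τ is the proper time aboard the spacecraft. τ = Δt/γ = 13.01/1.824 = 7.131 years = 2.251×10⁸ s.
N = 3.962×10⁶ × 2.251×10⁸ = 8.917×10¹⁴.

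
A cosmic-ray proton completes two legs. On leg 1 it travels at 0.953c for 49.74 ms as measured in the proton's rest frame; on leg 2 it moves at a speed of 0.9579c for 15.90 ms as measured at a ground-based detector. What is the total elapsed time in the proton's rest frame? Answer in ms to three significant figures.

Leg 1: 49.74 ms is already measured in the proton's rest frame.
Leg 2: γ = 1/√(1 − 0.9579²) = 1/√0.08243 = 3.483; τ_2 = 15.90/3.483 = 4.565 ms.
Total: 49.74 + 4.565 ms.

τ = 54.3 ms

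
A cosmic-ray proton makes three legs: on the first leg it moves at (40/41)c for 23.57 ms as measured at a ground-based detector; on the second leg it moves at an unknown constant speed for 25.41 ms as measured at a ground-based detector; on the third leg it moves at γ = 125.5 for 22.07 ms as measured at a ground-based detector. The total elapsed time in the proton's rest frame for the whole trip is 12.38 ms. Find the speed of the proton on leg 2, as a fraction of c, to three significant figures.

β = 0.961

Leg 1: γ = 1/√(1 − (40/41)²) = 41/9 ≈ 4.556; τ_1 = 23.57/4.556 = 5.174 ms.
Leg 2: speed unknown; τ_2 = 25.41/γ_2.
Leg 3: γ = 125.5; τ_3 = 22.07/125.5 = 0.1759 ms.
Total proper time: 5.174 + τ_2 + 0.1759 = 12.38, so τ_2 = 12.38 − 5.350 = 7.030 ms.
γ_2 = 25.41/7.030 = 3.614; β = √(1 − 1/γ²) = √0.9235.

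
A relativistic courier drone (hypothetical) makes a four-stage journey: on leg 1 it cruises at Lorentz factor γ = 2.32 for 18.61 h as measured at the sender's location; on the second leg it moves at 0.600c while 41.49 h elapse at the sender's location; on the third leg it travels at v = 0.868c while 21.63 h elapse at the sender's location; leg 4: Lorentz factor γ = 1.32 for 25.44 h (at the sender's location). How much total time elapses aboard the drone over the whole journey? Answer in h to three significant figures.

Leg 1: γ = 2.32; τ_1 = 18.61/2.320 = 8.022 h.
Leg 2: γ = 1/√(1 − 0.600²) = 5/4 = 1.250; τ_2 = 41.49/1.250 = 33.19 h.
Leg 3: γ = 1/√(1 − 0.868²) = 1/√0.2466 = 2.014; τ_3 = 21.63/2.014 = 10.74 h.
Leg 4: γ = 1.32; τ_4 = 25.44/1.320 = 19.27 h.
Total: 8.022 + 33.19 + 10.74 + 19.27 h.

τ = 71.2 h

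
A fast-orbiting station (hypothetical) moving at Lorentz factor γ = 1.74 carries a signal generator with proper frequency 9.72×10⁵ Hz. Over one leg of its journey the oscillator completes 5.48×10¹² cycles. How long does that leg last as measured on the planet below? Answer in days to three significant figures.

γ = 1.74
Proper time for N cycles: τ = N/f = 5.48×10¹²/(9.72×10⁵) = 5.638×10⁶ s = 65.25 days.
Lab-frame duration Δt = γτ = 1.740 × 65.25 = 113.5 days.

Δt = 114 days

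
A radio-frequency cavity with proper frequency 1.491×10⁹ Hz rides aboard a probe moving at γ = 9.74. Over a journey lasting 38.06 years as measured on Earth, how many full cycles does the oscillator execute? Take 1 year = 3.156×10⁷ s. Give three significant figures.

γ = 9.74
The oscillator's own cycle count is N = f × τ where τ is the proper time aboard the probe. τ = Δt/γ = 38.06/9.740 = 3.908 years = 1.233×10⁸ s.
N = 1.491×10⁹ × 1.233×10⁸ = 1.839×10¹⁷.

N = 1.84×10¹⁷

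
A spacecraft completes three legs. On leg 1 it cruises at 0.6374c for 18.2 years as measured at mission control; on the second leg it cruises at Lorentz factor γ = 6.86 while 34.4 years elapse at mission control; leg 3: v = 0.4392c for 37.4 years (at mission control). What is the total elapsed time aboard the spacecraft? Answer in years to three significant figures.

τ = 52.6 years

Leg 1: γ = 1/√(1 − 0.6374²) = 1/√0.5937 = 1.298; τ_1 = 18.2/1.298 = 14.02 years.
Leg 2: γ = 6.86; τ_2 = 34.4/6.860 = 5.015 years.
Leg 3: γ = 1/√(1 − 0.4392²) = 1/√0.8071 = 1.113; τ_3 = 37.4/1.113 = 33.60 years.
Total: 14.02 + 5.015 + 33.60 years.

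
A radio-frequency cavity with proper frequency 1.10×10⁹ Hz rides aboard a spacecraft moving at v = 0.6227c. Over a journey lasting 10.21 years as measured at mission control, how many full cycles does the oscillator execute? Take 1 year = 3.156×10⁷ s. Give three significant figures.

N = 2.77×10¹⁷

γ = 1/√(1 − 0.6227²) = 1/√0.6122 = 1.278
The oscillator's own cycle count is N = f × τ where τ is the proper time aboard the spacecraft. τ = Δt/γ = 10.21/1.278 = 7.989 years = 2.521×10⁸ s.
N = 1.10×10⁹ × 2.521×10⁸ = 2.773×10¹⁷.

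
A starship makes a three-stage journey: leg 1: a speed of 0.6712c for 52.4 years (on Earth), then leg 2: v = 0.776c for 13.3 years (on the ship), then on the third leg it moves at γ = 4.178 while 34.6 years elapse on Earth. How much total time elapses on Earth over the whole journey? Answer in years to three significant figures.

Leg 1: 52.4 years is already measured on Earth.
Leg 2: γ = 1/√(1 − 0.776²) = 1/√0.3978 = 1.585; Δt_2 = 1.585 × 13.3 = 21.09 years.
Leg 3: 34.6 years is already measured on Earth.
Total: 52.40 + 21.09 + 34.60 years.

Δt = 108 years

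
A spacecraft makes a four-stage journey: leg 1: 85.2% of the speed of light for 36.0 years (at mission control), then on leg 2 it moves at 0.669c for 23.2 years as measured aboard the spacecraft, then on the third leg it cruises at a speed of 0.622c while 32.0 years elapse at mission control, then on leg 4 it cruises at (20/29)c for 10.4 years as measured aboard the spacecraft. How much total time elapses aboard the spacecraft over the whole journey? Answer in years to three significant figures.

Leg 1: β = 0.852; γ = 1/√(1 − 0.852²) = 1/√0.2741 = 1.910; τ_1 = 36.0/1.910 = 18.85 years.
Leg 2: 23.2 years is already measured aboard the spacecraft.
Leg 3: γ = 1/√(1 − 0.622²) = 1/√0.6131 = 1.277; τ_3 = 32.0/1.277 = 25.06 years.
Leg 4: 10.4 years is already measured aboard the spacecraft.
Total: 18.85 + 23.20 + 25.06 + 10.40 years.

τ = 77.5 years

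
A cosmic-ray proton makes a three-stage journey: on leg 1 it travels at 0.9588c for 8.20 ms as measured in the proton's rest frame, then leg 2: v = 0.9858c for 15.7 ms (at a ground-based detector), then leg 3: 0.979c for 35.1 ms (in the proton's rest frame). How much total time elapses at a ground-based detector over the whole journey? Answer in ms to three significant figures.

Δt = 217 ms

Leg 1: γ = 1/√(1 − 0.9588²) = 1/√0.08070 = 3.520; Δt_1 = 3.520 × 8.20 = 28.86 ms.
Leg 2: 15.7 ms is already measured at a ground-based detector.
Leg 3: γ = 1/√(1 − 0.979²) = 1/√0.04156 = 4.905; Δt_3 = 4.905 × 35.1 = 172.2 ms.
Total: 28.86 + 15.70 + 172.2 ms.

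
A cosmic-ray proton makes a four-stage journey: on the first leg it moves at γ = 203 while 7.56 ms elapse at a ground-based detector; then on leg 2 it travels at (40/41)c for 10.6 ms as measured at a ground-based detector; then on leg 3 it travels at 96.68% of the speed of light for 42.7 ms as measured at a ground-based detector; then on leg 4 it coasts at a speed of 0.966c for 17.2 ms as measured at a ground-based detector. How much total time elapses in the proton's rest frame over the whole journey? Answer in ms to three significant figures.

τ = 17.7 ms

Leg 1: γ = 203; τ_1 = 7.56/203.0 = 0.03724 ms.
Leg 2: γ = 1/√(1 − (40/41)²) = 41/9 ≈ 4.556; τ_2 = 10.6/4.556 = 2.327 ms.
Leg 3: β = 0.9668; γ = 1/√(1 − 0.9668²) = 1/√0.06530 = 3.913; τ_3 = 42.7/3.913 = 10.91 ms.
Leg 4: γ = 1/√(1 − 0.966²) = 1/√0.06684 = 3.868; τ_4 = 17.2/3.868 = 4.447 ms.
Total: 0.03724 + 2.327 + 10.91 + 4.447 ms.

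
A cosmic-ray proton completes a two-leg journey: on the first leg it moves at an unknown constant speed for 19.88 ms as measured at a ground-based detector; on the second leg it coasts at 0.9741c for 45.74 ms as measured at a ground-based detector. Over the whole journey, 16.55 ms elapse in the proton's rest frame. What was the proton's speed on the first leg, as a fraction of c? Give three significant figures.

β = 0.950

Leg 1: speed unknown; τ_1 = 19.88/γ_1.
Leg 2: γ = 1/√(1 − 0.9741²) = 1/√0.05113 = 4.422; τ_2 = 45.74/4.422 = 10.34 ms.
Total proper time: τ_1 + 10.34 = 16.55, so τ_1 = 16.55 − 10.34 = 6.207 ms.
γ_1 = 19.88/6.207 = 3.203; β = √(1 − 1/γ²) = √0.9025.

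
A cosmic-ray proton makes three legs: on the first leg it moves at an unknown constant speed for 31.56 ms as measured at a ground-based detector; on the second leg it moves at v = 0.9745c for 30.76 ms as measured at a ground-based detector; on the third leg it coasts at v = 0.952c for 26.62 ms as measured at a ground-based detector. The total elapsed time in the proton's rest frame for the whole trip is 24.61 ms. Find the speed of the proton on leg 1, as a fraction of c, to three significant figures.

Leg 1: speed unknown; τ_1 = 31.56/γ_1.
Leg 2: γ = 1/√(1 − 0.9745²) = 1/√0.05035 = 4.457; τ_2 = 30.76/4.457 = 6.902 ms.
Leg 3: γ = 1/√(1 − 0.952²) = 1/√0.09370 = 3.267; τ_3 = 26.62/3.267 = 8.148 ms.
Total proper time: τ_1 + 6.902 + 8.148 = 24.61, so τ_1 = 24.61 − 15.05 = 9.560 ms.
γ_1 = 31.56/9.560 = 3.301; β = √(1 − 1/γ²) = √0.9083.

β = 0.953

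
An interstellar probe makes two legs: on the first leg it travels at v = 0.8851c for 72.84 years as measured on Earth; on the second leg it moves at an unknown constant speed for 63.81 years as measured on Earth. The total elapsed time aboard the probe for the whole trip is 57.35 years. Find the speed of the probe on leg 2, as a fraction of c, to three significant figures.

β = 0.930

Leg 1: γ = 1/√(1 − 0.8851²) = 1/√0.2166 = 2.149; τ_1 = 72.84/2.149 = 33.90 years.
Leg 2: speed unknown; τ_2 = 63.81/γ_2.
Total proper time: 33.90 + τ_2 = 57.35, so τ_2 = 57.35 − 33.90 = 23.45 years.
γ_2 = 63.81/23.45 = 2.721; β = √(1 − 1/γ²) = √0.8649.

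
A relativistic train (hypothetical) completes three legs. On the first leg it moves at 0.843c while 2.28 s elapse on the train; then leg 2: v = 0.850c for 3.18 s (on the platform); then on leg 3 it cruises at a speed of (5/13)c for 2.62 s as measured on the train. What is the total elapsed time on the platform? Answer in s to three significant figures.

Δt = 10.3 s

Leg 1: γ = 1/√(1 − 0.843²) = 1/√0.2894 = 1.859; Δt_1 = 1.859 × 2.28 = 4.239 s.
Leg 2: 3.18 s is already measured on the platform.
Leg 3: γ = 1/√(1 − (5/13)²) = 13/12 ≈ 1.083; Δt_3 = 1.083 × 2.62 = 2.838 s.
Total: 4.239 + 3.180 + 2.838 s.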